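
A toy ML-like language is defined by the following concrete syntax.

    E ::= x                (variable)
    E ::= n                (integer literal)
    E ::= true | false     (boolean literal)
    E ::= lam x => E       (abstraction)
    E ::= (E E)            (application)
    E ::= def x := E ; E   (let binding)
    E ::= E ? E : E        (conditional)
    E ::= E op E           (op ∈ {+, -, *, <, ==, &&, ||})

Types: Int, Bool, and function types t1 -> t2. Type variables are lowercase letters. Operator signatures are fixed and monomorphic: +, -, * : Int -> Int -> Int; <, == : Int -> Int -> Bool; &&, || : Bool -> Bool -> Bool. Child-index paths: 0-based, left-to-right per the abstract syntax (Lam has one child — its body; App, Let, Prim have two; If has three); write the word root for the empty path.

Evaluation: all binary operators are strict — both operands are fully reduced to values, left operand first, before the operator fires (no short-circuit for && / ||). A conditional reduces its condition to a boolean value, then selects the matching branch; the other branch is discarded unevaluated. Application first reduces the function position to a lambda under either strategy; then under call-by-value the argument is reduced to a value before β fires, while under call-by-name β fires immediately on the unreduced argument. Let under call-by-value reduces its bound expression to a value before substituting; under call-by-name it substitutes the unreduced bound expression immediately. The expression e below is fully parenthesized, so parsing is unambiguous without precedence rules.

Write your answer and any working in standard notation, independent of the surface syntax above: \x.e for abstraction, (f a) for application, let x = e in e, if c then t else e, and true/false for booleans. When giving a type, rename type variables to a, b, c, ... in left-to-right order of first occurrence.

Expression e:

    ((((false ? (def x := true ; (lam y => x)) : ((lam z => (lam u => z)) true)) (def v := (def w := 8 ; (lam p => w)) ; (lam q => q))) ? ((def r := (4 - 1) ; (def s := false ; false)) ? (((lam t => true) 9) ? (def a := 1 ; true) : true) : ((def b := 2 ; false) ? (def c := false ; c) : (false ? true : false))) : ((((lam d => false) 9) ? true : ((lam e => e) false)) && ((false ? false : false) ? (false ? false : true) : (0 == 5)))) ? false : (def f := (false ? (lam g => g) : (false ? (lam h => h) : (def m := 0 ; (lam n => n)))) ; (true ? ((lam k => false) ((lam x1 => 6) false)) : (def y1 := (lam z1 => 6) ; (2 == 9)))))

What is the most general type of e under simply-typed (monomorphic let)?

Answer: Bool

Derivation:
  unify Bool ~ Bool
let x : Bool
x : Bool
\y._ : a -> Bool
z : b
\u._ : c -> b
\z._ : b -> c -> b
  unify b -> c -> b ~ Bool -> d
  unify b ~ Bool
  unify c -> Bool ~ d
_ _ : c -> Bool
  unify a -> Bool ~ c -> Bool
  unify a ~ c
  unify Bool ~ Bool
let w : Int
w : Int
\p._ : e -> Int
let v : e -> Int
q : f
\q._ : f -> f
  unify c -> Bool ~ (f -> f) -> g
  unify c ~ f -> f
  unify Bool ~ g
_ _ : Bool
  unify Bool ~ Bool
  unify Int ~ Int
  unify Int ~ Int
let r : Int
let s : Bool
  unify Bool ~ Bool
\t._ : h -> Bool
  unify h -> Bool ~ Int -> i
  unify h ~ Int
  unify Bool ~ i
_ _ : Bool
  unify Bool ~ Bool
let a : Int
  unify Bool ~ Bool
let b : Int
  unify Bool ~ Bool
let c : Bool
c : Bool
  unify Bool ~ Bool
  unify Bool ~ Bool
  unify Bool ~ Bool
  unify Bool ~ Bool
\d._ : j -> Bool
  unify j -> Bool ~ Int -> k
  unify j ~ Int
  unify Bool ~ k
_ _ : Bool
  unify Bool ~ Bool
e : l
\e._ : l -> l
  unify l -> l ~ Bool -> m
  unify l ~ Bool
  unify Bool ~ m
_ _ : Bool
  unify Bool ~ Bool
  unify Bool ~ Bool
  unify Bool ~ Bool
  unify Bool ~ Bool
  unify Bool ~ Bool
  unify Bool ~ Bool
  unify Bool ~ Bool
  unify Int ~ Int
  unify Int ~ Int
  unify Bool ~ Bool
  unify Bool ~ Bool
  unify Bool ~ Bool
  unify Bool ~ Bool
  unify Bool ~ Bool
g : n
\g._ : n -> n
  unify Bool ~ Bool
h : o
\h._ : o -> o
let m : Int
n : p
\n._ : p -> p
  unify o -> o ~ p -> p
  unify o ~ p
  unify p ~ p
  unify n -> n ~ p -> p
  unify n ~ p
  unify p ~ p
let f : p -> p
  unify Bool ~ Bool
\k._ : q -> Bool
\x1._ : r -> Int
  unify r -> Int ~ Bool -> s
  unify r ~ Bool
  unify Int ~ s
_ _ : Int
  unify q -> Bool ~ Int -> t
  unify q ~ Int
  unify Bool ~ t
_ _ : Bool
\z1._ : u -> Int
let y1 : u -> Int
  unify Int ~ Int
  unify Int ~ Int
  unify Bool ~ Bool
  unify Bool ~ Bool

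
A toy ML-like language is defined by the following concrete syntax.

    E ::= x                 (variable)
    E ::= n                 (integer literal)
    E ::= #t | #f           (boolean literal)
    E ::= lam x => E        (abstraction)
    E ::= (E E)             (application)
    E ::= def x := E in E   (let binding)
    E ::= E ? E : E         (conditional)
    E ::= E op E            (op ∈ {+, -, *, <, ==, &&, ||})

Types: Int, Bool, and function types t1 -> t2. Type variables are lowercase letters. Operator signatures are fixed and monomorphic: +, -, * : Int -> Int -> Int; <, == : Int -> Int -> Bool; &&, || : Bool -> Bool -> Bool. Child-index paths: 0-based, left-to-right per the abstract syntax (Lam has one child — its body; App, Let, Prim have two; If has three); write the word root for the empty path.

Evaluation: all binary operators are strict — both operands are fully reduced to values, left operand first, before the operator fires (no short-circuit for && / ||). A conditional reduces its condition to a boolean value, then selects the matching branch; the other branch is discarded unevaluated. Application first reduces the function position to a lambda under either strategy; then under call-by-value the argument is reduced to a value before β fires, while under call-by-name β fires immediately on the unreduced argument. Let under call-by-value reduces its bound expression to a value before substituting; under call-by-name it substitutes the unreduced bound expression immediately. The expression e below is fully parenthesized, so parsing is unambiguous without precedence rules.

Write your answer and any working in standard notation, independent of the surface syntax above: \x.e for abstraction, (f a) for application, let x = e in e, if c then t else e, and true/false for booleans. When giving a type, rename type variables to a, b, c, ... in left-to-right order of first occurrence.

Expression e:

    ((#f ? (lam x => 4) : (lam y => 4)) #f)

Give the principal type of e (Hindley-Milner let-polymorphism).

Answer: Int

Derivation:
  unify Bool ~ Bool
\x._ : a -> Int
\y._ : b -> Int
  unify a -> Int ~ b -> Int
  unify a ~ b
  unify Int ~ Int
  unify b -> Int ~ Bool -> c
  unify b ~ Bool
  unify Int ~ c
_ _ : Int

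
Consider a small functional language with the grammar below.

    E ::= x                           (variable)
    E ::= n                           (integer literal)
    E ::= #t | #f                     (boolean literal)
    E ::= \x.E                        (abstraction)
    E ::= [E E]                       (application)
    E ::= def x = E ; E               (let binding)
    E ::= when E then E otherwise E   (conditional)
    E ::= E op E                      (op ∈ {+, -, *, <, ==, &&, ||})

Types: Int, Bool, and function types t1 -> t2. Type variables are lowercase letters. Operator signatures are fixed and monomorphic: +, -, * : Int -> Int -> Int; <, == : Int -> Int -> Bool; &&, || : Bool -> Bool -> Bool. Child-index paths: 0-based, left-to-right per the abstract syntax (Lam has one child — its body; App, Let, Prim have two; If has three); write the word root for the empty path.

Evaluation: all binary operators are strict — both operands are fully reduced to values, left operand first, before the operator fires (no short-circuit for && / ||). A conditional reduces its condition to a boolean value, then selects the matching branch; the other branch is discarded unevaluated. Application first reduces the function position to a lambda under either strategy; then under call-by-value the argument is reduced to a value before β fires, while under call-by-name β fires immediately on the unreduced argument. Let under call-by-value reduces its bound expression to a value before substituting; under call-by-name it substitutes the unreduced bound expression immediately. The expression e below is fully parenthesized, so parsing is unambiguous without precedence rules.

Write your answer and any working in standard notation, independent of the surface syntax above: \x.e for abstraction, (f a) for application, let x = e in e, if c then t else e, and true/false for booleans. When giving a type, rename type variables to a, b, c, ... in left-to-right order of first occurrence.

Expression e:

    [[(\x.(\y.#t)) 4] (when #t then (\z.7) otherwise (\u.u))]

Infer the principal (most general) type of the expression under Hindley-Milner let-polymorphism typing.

Derivation:
\y._ : b -> Bool
\x._ : a -> b -> Bool
  unify a -> b -> Bool ~ Int -> c
  unify a ~ Int
  unify b -> Bool ~ c
_ _ : b -> Bool
  unify Bool ~ Bool
\z._ : d -> Int
u : e
\u._ : e -> e
  unify d -> Int ~ e -> e
  unify d ~ e
  unify Int ~ e
  unify b -> Bool ~ (Int -> Int) -> f
  unify b ~ Int -> Int
  unify Bool ~ f
_ _ : Bool

Answer: Bool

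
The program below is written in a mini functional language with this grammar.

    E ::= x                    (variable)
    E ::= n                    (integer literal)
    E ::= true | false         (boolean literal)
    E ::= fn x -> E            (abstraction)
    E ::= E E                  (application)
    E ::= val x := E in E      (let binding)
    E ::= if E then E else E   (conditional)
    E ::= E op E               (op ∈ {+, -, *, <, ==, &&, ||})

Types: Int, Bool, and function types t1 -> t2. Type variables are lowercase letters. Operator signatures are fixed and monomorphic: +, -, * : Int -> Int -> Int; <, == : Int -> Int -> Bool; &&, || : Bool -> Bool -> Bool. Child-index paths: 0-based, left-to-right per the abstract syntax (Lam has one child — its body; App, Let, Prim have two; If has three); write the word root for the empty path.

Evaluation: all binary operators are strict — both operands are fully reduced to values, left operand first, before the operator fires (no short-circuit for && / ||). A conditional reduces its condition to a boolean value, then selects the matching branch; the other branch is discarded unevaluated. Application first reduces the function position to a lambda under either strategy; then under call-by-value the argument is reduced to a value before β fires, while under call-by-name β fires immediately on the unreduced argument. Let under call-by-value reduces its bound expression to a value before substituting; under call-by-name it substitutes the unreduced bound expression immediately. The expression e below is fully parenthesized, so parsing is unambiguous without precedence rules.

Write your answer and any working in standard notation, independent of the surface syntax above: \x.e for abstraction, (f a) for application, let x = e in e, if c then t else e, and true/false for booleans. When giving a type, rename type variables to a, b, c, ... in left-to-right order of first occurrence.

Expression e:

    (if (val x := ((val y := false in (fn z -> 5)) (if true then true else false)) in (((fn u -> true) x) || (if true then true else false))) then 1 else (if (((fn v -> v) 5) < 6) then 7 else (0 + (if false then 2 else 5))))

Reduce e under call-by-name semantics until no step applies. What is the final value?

Working:
step 0: (if (let x = ((let y = false in (\z.5)) (if true then true else false)) in (((\u.true) x) || (if true then true else false))) then 1 else (if (((\v.v) 5) < 6) then 7 else (0 + (if false then 2 else 5))))
step 1: [let@0] (if (((\u.true) ((let y = false in (\z.5)) (if true then true else false))) || (if true then true else false)) then 1 else (if (((\v.v) 5) < 6) then 7 else (0 + (if false then 2 else 5))))
step 2: [beta@0.0] (if (true || (if true then true else false)) then 1 else (if (((\v.v) 5) < 6) then 7 else (0 + (if false then 2 else 5))))
step 3: [if@0.1] (if (true || true) then 1 else (if (((\v.v) 5) < 6) then 7 else (0 + (if false then 2 else 5))))
step 4: [delta@0] (if true then 1 else (if (((\v.v) 5) < 6) then 7 else (0 + (if false then 2 else 5))))
step 5: [if@root] 1

Answer: 1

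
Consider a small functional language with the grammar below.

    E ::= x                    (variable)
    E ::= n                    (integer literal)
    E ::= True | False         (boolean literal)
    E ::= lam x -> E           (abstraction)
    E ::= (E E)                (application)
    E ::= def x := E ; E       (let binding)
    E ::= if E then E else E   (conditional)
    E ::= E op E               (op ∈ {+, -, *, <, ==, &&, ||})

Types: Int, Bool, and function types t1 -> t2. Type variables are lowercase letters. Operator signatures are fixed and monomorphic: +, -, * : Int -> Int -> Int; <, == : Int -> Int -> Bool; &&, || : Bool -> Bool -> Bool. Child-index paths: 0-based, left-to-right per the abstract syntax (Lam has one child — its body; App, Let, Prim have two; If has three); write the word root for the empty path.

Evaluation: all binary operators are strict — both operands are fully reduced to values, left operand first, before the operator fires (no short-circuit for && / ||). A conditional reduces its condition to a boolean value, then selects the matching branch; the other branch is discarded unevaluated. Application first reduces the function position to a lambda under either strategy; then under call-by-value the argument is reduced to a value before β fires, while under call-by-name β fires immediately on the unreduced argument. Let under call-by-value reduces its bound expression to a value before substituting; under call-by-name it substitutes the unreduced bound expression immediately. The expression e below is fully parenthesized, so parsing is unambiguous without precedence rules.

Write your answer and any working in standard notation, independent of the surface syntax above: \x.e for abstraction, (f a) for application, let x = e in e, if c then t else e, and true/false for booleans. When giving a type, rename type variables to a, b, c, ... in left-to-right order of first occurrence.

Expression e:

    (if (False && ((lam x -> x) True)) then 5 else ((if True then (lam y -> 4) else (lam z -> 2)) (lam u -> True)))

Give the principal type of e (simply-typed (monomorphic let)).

Answer: Int

Working:
  unify Bool ~ Bool
x : a
\x._ : a -> a
  unify a -> a ~ Bool -> b
  unify a ~ Bool
  unify Bool ~ b
_ _ : Bool
  unify Bool ~ Bool
  unify Bool ~ Bool
  unify Bool ~ Bool
\y._ : c -> Int
\z._ : d -> Int
  unify c -> Int ~ d -> Int
  unify c ~ d
  unify Int ~ Int
\u._ : e -> Bool
  unify d -> Int ~ (e -> Bool) -> f
  unify d ~ e -> Bool
  unify Int ~ f
_ _ : Int
  unify Int ~ Int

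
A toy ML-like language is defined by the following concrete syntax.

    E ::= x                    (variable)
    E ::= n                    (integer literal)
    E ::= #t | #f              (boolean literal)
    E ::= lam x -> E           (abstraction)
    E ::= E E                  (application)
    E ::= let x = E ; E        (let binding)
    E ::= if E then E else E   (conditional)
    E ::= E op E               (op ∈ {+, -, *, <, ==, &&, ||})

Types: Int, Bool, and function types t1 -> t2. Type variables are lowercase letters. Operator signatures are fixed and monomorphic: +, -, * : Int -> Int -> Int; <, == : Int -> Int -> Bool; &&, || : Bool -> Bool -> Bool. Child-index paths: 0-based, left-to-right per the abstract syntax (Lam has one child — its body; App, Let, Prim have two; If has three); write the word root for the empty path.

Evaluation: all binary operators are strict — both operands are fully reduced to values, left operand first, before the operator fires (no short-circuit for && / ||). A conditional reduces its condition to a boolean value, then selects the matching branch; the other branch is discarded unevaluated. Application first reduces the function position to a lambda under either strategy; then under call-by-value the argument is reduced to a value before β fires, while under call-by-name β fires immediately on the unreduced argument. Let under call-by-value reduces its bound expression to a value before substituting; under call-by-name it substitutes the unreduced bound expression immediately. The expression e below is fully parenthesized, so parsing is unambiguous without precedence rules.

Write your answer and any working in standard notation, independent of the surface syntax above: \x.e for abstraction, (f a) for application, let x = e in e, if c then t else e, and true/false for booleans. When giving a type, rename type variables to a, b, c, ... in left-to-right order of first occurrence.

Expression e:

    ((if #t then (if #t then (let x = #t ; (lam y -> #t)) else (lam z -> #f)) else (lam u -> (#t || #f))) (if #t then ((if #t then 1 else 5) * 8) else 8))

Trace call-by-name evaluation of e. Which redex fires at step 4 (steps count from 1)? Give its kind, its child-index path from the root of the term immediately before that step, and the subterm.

Answer: beta at root : ((\y.true) (if true then ((if true then 1 else 5) * 8) else 8))

Working:
step 0: ((if true then (if true then (let x = true in (\y.true)) else (\z.false)) else (\u.(true || false))) (if true then ((if true then 1 else 5) * 8) else 8))
step 1: [if@0] ((if true then (let x = true in (\y.true)) else (\z.false)) (if true then ((if true then 1 else 5) * 8) else 8))
step 2: [if@0] ((let x = true in (\y.true)) (if true then ((if true then 1 else 5) * 8) else 8))
step 3: [let@0] ((\y.true) (if true then ((if true then 1 else 5) * 8) else 8))
step 4: [beta@root] true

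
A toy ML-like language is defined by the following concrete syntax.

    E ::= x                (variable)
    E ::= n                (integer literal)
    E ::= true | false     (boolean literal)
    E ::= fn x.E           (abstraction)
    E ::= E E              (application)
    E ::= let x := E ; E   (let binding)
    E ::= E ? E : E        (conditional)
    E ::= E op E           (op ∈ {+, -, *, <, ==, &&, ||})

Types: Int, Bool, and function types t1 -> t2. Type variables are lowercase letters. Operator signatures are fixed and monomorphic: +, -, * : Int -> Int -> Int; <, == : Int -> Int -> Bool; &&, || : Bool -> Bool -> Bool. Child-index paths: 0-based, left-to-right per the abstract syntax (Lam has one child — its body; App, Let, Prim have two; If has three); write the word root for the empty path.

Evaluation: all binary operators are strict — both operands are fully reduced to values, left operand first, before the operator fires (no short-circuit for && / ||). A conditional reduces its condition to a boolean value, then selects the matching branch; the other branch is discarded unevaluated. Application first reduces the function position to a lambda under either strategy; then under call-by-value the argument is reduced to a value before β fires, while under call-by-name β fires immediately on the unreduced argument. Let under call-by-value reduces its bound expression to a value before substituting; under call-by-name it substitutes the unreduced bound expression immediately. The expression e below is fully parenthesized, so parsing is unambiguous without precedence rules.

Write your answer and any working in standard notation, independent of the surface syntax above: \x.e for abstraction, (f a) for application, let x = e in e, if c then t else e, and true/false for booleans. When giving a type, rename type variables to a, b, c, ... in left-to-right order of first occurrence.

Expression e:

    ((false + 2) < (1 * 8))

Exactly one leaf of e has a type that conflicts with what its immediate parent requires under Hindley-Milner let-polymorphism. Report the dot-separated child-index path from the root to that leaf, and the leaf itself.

Derivation:
  unify Bool ~ Int
  FAIL: mismatch Bool ~ Int

Answer: 0.0 : false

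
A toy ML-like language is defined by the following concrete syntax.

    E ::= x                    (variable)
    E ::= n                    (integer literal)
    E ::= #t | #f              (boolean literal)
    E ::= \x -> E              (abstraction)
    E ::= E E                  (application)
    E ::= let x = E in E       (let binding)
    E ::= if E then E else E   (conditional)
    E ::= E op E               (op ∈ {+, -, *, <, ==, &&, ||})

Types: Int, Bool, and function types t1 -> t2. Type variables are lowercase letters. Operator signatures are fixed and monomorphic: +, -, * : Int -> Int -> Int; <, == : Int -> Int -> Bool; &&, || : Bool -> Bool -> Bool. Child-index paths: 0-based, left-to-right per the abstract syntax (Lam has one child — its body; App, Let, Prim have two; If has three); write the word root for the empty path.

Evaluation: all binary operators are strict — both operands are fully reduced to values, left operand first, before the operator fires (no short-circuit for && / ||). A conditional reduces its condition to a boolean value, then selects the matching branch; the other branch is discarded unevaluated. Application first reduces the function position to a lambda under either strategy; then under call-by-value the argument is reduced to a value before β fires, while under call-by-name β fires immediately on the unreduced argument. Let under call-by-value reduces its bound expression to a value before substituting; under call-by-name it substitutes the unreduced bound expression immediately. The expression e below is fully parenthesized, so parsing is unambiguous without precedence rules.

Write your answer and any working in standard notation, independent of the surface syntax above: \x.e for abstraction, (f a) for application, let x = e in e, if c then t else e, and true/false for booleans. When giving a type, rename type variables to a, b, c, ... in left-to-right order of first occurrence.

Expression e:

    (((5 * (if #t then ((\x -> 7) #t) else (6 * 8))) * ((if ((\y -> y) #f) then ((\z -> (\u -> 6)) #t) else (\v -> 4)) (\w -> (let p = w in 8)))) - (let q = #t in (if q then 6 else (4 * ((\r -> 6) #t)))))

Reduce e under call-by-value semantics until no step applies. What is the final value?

Working:
step 0: (((5 * (if true then ((\x.7) true) else (6 * 8))) * ((if ((\y.y) false) then ((\z.(\u.6)) true) else (\v.4)) (\w.(let p = w in 8)))) - (let q = true in (if q then 6 else (4 * ((\r.6) true)))))
step 1: [if@0.0.1] (((5 * ((\x.7) true)) * ((if ((\y.y) false) then ((\z.(\u.6)) true) else (\v.4)) (\w.(let p = w in 8)))) - (let q = true in (if q then 6 else (4 * ((\r.6) true)))))
step 2: [beta@0.0.1] (((5 * 7) * ((if ((\y.y) false) then ((\z.(\u.6)) true) else (\v.4)) (\w.(let p = w in 8)))) - (let q = true in (if q then 6 else (4 * ((\r.6) true)))))
step 3: [delta@0.0] ((35 * ((if ((\y.y) false) then ((\z.(\u.6)) true) else (\v.4)) (\w.(let p = w in 8)))) - (let q = true in (if q then 6 else (4 * ((\r.6) true)))))
step 4: [beta@0.1.0.0] ((35 * ((if false then ((\z.(\u.6)) true) else (\v.4)) (\w.(let p = w in 8)))) - (let q = true in (if q then 6 else (4 * ((\r.6) true)))))
step 5: [if@0.1.0] ((35 * ((\v.4) (\w.(let p = w in 8)))) - (let q = true in (if q then 6 else (4 * ((\r.6) true)))))
step 6: [beta@0.1] ((35 * 4) - (let q = true in (if q then 6 else (4 * ((\r.6) true)))))
step 7: [delta@0] (140 - (let q = true in (if q then 6 else (4 * ((\r.6) true)))))
step 8: [let@1] (140 - (if true then 6 else (4 * ((\r.6) true))))
step 9: [if@1] (140 - 6)
step 10: [delta@root] 134

Answer: 134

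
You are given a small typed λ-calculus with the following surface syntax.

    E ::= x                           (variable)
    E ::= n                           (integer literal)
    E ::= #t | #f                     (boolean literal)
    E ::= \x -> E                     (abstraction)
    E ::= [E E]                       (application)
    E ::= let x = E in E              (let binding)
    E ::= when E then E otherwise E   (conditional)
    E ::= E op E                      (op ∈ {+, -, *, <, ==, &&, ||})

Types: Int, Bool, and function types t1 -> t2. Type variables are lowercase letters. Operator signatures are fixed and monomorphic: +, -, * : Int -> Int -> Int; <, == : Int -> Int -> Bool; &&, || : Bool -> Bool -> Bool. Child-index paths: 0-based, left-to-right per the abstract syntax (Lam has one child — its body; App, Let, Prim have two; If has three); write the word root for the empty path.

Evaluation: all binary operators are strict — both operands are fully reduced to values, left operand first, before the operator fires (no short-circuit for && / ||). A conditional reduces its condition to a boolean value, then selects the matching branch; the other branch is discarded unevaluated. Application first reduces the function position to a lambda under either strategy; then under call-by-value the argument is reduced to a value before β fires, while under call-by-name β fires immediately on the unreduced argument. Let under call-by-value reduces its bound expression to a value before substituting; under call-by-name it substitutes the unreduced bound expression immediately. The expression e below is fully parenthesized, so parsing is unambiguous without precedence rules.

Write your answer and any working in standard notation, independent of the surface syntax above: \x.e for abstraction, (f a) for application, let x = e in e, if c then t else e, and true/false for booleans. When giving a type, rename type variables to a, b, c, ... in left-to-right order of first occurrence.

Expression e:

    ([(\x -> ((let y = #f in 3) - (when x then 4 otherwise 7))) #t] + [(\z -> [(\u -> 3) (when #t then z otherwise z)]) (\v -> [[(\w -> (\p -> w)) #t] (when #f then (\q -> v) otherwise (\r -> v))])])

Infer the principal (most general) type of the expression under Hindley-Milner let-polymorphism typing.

Answer: Int

Derivation:
let y : Bool
  unify Int ~ Int
x : a
  unify a ~ Bool
  unify Int ~ Int
  unify Int ~ Int
\x._ : Bool -> Int
  unify Bool -> Int ~ Bool -> b
  unify Bool ~ Bool
  unify Int ~ b
_ _ : Int
  unify Int ~ Int
\u._ : d -> Int
  unify Bool ~ Bool
z : c
z : c
  unify c ~ c
  unify d -> Int ~ c -> e
  unify d ~ c
  unify Int ~ e
_ _ : Int
\z._ : c -> Int
w : g
\p._ : h -> g
\w._ : g -> h -> g
  unify g -> h -> g ~ Bool -> i
  unify g ~ Bool
  unify h -> Bool ~ i
_ _ : h -> Bool
  unify Bool ~ Bool
v : f
\q._ : j -> f
v : f
\r._ : k -> f
  unify j -> f ~ k -> f
  unify j ~ k
  unify f ~ f
  unify h -> Bool ~ (k -> f) -> l
  unify h ~ k -> f
  unify Bool ~ l
_ _ : Bool
\v._ : f -> Bool
  unify c -> Int ~ (f -> Bool) -> m
  unify c ~ f -> Bool
  unify Int ~ m
_ _ : Int
  unify Int ~ Int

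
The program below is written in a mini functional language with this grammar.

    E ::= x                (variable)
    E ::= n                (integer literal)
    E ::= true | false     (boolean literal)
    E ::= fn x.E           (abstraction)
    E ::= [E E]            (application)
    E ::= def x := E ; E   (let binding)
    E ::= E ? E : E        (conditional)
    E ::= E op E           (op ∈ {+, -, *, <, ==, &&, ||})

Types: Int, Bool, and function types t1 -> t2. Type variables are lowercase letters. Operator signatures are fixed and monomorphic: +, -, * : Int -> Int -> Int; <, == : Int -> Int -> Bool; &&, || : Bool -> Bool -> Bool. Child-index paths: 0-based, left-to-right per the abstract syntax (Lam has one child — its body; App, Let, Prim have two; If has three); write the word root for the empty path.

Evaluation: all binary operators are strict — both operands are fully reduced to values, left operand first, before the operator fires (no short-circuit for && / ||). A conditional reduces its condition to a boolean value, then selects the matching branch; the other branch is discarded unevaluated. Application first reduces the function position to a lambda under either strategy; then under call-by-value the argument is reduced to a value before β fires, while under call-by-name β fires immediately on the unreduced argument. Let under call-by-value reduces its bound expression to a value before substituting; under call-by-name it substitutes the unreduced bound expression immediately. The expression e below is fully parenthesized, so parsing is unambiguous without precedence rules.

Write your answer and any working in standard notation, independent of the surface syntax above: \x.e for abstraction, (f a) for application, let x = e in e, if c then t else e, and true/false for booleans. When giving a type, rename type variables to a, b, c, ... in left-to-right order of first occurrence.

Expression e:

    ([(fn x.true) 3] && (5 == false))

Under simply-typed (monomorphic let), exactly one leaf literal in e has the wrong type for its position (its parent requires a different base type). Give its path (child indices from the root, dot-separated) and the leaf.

Derivation:
\x._ : a -> Bool
  unify a -> Bool ~ Int -> b
  unify a ~ Int
  unify Bool ~ b
_ _ : Bool
  unify Bool ~ Bool
  unify Int ~ Int
  unify Bool ~ Int
  FAIL: mismatch Bool ~ Int

Answer: 1.1 : false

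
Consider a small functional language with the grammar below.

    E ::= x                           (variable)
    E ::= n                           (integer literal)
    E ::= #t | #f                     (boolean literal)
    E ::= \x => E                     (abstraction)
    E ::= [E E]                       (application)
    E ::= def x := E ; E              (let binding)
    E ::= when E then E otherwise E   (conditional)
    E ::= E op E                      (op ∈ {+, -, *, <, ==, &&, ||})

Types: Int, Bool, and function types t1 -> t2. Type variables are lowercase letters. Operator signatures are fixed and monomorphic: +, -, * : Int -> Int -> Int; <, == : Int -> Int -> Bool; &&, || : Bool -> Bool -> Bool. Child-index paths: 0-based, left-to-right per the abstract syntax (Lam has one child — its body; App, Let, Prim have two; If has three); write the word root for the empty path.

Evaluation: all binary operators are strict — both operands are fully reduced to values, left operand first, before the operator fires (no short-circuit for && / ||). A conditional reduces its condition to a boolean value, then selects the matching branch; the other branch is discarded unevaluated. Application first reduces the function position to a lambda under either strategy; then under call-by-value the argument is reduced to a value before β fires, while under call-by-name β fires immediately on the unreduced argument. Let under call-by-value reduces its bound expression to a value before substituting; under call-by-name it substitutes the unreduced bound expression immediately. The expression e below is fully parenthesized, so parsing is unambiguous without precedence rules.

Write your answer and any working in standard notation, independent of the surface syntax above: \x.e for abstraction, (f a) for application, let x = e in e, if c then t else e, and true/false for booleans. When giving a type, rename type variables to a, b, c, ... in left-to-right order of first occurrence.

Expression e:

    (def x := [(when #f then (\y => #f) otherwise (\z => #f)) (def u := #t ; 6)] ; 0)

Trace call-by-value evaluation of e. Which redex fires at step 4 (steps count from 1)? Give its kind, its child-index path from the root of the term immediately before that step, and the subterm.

Answer: let at root : (let x = false in 0)

Derivation:
step 0: (let x = ((if false then (\y.false) else (\z.false)) (let u = true in 6)) in 0)
step 1: [if@0.0] (let x = ((\z.false) (let u = true in 6)) in 0)
step 2: [let@0.1] (let x = ((\z.false) 6) in 0)
step 3: [beta@0] (let x = false in 0)
step 4: [let@root] 0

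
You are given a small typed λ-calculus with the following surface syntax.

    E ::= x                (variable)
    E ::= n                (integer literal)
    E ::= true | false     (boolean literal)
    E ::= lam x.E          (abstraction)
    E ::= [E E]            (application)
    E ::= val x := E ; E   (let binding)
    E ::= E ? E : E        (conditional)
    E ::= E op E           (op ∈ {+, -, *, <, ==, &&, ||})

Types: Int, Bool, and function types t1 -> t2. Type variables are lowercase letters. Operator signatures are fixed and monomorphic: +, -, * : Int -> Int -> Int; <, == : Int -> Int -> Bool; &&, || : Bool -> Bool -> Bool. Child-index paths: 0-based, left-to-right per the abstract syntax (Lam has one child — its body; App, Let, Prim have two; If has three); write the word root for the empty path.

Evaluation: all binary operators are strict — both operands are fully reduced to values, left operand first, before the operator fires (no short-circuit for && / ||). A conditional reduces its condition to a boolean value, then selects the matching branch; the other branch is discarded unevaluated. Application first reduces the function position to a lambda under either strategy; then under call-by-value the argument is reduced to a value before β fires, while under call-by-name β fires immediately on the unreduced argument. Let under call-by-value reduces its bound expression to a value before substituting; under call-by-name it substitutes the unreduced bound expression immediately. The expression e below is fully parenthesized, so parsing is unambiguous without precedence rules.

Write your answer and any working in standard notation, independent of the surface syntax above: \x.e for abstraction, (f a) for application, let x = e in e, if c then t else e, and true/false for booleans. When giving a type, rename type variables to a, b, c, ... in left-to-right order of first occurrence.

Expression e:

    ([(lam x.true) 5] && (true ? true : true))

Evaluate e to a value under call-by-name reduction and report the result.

Answer: true

Trace:
step 0: (((\x.true) 5) && (if true then true else true))
step 1: [beta@0] (true && (if true then true else true))
step 2: [if@1] (true && true)
step 3: [delta@root] true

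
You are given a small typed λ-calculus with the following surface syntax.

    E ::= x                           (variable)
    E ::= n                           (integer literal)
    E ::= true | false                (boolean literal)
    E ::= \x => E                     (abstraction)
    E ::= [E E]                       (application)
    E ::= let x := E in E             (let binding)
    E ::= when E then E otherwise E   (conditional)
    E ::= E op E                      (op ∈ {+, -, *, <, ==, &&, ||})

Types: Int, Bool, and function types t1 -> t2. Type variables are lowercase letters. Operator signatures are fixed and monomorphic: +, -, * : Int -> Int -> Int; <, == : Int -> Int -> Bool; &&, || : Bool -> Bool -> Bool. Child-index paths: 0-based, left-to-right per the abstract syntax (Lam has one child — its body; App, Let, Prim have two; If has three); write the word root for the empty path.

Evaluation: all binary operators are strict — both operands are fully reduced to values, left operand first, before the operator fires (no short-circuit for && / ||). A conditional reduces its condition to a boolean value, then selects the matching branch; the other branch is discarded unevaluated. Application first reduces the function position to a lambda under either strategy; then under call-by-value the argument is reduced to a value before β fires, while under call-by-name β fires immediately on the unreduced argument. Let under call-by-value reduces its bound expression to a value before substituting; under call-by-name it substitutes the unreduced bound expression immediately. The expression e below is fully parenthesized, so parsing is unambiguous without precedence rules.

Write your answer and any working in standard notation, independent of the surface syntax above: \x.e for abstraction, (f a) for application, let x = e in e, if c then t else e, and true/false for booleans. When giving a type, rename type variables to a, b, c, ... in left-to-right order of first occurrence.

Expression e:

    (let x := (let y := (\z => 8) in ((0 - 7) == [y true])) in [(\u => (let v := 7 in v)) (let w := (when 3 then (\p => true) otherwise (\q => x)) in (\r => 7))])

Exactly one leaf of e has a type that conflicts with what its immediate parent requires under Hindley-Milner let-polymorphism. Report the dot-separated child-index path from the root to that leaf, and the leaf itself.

Answer: 1.1.0.0 : 3

Working:
\z._ : a -> Int
let y : forall. a -> Int
  unify Int ~ Int
  unify Int ~ Int
  unify Int ~ Int
y : b -> Int
  unify b -> Int ~ Bool -> c
  unify b ~ Bool
  unify Int ~ c
_ _ : Int
  unify Int ~ Int
let x : Bool
let v : Int
v : Int
\u._ : d -> Int
  unify Int ~ Bool
  FAIL: mismatch Int ~ Bool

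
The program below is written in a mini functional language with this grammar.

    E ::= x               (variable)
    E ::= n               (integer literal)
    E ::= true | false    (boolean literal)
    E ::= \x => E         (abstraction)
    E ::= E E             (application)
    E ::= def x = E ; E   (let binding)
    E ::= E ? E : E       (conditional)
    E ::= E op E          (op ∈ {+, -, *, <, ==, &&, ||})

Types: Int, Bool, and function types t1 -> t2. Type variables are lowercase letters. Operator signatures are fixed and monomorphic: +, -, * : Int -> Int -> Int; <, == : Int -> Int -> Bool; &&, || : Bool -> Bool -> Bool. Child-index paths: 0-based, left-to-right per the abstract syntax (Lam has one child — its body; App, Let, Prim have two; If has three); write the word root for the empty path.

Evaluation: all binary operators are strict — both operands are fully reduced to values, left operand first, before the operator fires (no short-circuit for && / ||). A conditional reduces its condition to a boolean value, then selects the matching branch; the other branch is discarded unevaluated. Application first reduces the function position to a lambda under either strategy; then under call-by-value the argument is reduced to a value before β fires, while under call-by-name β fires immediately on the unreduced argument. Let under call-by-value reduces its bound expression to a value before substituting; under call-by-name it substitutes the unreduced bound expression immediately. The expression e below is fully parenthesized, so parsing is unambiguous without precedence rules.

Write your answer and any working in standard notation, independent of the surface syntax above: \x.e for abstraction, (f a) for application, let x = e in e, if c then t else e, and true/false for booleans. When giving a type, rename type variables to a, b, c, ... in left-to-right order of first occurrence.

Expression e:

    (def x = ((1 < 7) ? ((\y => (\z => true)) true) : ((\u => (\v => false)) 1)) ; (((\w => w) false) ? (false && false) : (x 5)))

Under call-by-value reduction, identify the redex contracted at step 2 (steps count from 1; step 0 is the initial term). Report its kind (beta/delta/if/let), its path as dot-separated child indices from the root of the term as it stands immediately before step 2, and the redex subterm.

Answer: if at 0 : (if true then ((\y.(\z.true)) true) else ((\u.(\v.false)) 1))

Derivation:
step 0: (let x = (if (1 < 7) then ((\y.(\z.true)) true) else ((\u.(\v.false)) 1)) in (if ((\w.w) false) then (false && false) else (x 5)))
step 1: [delta@0.0] (let x = (if true then ((\y.(\z.true)) true) else ((\u.(\v.false)) 1)) in (if ((\w.w) false) then (false && false) else (x 5)))
step 2: [if@0] (let x = ((\y.(\z.true)) true) in (if ((\w.w) false) then (false && false) else (x 5)))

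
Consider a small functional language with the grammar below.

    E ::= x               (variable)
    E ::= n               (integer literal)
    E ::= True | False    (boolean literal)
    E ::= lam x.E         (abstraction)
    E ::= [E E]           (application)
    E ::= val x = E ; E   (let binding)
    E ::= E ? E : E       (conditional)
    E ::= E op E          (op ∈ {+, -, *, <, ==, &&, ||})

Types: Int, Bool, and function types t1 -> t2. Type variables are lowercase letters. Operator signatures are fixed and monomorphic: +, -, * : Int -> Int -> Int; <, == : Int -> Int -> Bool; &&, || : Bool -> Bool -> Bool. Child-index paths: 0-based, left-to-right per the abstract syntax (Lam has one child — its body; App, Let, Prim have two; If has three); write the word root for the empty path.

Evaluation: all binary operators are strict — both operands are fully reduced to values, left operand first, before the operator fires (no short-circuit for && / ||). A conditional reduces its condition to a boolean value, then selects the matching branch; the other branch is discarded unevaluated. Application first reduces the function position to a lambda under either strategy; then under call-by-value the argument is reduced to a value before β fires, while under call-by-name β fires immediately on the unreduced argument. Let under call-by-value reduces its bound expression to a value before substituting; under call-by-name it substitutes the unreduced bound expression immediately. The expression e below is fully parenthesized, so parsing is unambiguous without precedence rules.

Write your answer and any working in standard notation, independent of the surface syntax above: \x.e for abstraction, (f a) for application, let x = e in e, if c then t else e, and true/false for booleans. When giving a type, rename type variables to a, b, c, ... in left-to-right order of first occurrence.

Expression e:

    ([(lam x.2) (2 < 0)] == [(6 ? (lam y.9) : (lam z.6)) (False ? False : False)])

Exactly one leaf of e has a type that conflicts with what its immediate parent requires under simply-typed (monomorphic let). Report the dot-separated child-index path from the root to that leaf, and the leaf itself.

Answer: 1.0.0 : 6

Derivation:
\x._ : a -> Int
  unify Int ~ Int
  unify Int ~ Int
  unify a -> Int ~ Bool -> b
  unify a ~ Bool
  unify Int ~ b
_ _ : Int
  unify Int ~ Int
  unify Int ~ Bool
  FAIL: mismatch Int ~ Bool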